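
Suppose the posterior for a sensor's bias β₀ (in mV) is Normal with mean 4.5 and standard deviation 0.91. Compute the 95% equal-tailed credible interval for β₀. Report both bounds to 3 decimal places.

[2.716, 6.284]

The posterior is symmetric, so the 95% equal-tailed interval is β₀ = 4.5 ± z·0.91 with z = 1.960.
Half-width: 1.960 × 0.91 = 1.784.
4.5 − 1.784 = 2.716; 4.5 + 1.784 = 6.284.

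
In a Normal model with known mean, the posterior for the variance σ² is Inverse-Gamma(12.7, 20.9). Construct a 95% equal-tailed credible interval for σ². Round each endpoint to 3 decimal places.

Inverse-Gamma(12.7, 20.9) quantiles: F⁻¹(0.025) and F⁻¹(0.975).
Equivalently, 1/σ² ~ Gamma(12.7, rate = 20.9); invert its 0.975 and 0.025 quantiles.
Posterior mean ≈ 1.786, SD ≈ 0.546; a Normal approximation gives roughly [0.716, 2.857].
Exact: lower = 1.016; upper = 3.117.

[1.016, 3.117]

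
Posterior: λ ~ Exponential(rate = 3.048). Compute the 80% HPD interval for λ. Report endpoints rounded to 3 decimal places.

[0.000, 0.528]

The exponential density is strictly decreasing on [0, ∞), so the HPD interval is anchored at 0: [0, q] with P(λ ≤ q) = 0.80.
q = −ln(1 − 0.80) / 3.048 = 1.6094 / 3.048 = 0.528.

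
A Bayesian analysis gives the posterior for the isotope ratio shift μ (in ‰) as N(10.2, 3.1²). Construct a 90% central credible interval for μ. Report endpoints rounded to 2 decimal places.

[5.10, 15.30]

The posterior is symmetric, so the 90% equal-tailed interval is μ = 10.2 ± z·3.1 with z = 1.645.
Half-width: 1.645 × 3.1 = 5.10.
10.2 − 5.10 = 5.10; 10.2 + 5.10 = 15.30.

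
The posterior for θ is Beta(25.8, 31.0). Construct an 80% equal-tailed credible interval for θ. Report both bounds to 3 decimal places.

Posterior: Beta(25.8, 31.0).
Equal-tailed 80% interval: the 0.1 and 0.9 quantiles of Beta(25.8, 31.0).
Posterior mean ≈ 0.454, SD ≈ 0.065; a Normal approximation gives roughly [0.370, 0.538].
Exact: F⁻¹(0.1) = 0.370; F⁻¹(0.9) = 0.539.

[0.370, 0.539]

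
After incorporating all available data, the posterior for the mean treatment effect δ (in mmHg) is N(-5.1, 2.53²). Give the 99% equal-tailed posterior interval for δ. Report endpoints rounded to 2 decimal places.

The posterior is symmetric, so the 99% equal-tailed interval is δ = -5.1 ± z·2.53 with z = 2.576.
Half-width: 2.576 × 2.53 = 6.52.
-5.1 − 6.52 = -11.62; -5.1 + 6.52 = 1.42.

[-11.62, 1.42]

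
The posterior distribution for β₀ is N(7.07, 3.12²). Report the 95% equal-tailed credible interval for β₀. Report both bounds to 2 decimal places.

The posterior is symmetric, so the 95% equal-tailed interval is β₀ = 7.07 ± z·3.12 with z = 1.960.
Half-width: 1.960 × 3.12 = 6.12.
7.07 − 6.12 = 0.95; 7.07 + 6.12 = 13.19.

[0.95, 13.19]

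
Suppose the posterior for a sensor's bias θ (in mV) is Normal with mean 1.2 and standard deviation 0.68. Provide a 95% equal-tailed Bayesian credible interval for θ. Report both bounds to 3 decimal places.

The posterior is symmetric, so the 95% equal-tailed interval is θ = 1.2 ± z·0.68 with z = 1.960.
Half-width: 1.960 × 0.68 = 1.333.
1.2 − 1.333 = -0.133; 1.2 + 1.333 = 2.533.

[-0.133, 2.533]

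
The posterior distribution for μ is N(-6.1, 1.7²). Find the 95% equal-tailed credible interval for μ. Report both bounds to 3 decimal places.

[-9.432, -2.768]

The posterior is symmetric, so the 95% equal-tailed interval is μ = -6.1 ± z·1.7 with z = 1.960.
Half-width: 1.960 × 1.7 = 3.332.
-6.1 − 3.332 = -9.432; -6.1 + 3.332 = -2.768.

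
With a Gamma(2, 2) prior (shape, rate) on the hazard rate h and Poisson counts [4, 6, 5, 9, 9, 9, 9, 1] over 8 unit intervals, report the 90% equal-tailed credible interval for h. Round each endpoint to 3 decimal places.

[4.251, 6.663]

Posterior: Gamma(2+52, 2+8) = Gamma(54, 10) (shape, rate).
Equal-tailed 90% interval: Gamma(54, 10) quantiles at 0.05 and 0.95.
Posterior mean ≈ 5.400, SD ≈ 0.735; a Normal approximation gives roughly [4.191, 6.609].
Exact: lower = 4.251; upper = 6.663.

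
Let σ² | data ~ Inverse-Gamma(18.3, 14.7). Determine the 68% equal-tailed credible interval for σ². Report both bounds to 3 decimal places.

[0.653, 1.044]

Inverse-Gamma(18.3, 14.7) quantiles: F⁻¹(0.16) and F⁻¹(0.84).
Equivalently, 1/σ² ~ Gamma(18.3, rate = 14.7); invert its 0.84 and 0.16 quantiles.
Posterior mean ≈ 0.850, SD ≈ 0.210; a Normal approximation gives roughly [0.640, 1.059].
Exact: lower = 0.653; upper = 1.044.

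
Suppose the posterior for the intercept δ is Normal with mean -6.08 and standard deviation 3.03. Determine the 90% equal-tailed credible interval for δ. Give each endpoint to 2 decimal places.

[-11.06, -1.10]

The posterior is symmetric, so the 90% equal-tailed interval is δ = -6.08 ± z·3.03 with z = 1.645.
Half-width: 1.645 × 3.03 = 4.98.
-6.08 − 4.98 = -11.06; -6.08 + 4.98 = -1.10.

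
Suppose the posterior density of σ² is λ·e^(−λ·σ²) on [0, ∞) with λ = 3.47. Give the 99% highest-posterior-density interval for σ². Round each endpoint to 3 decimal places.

[0.000, 1.327]

The exponential density is strictly decreasing on [0, ∞), so the HPD interval is anchored at 0: [0, q] with P(σ² ≤ q) = 0.99.
q = −ln(1 − 0.99) / 3.47 = 4.6052 / 3.47 = 1.327.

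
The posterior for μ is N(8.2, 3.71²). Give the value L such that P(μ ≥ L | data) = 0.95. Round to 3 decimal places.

Need L with P(μ ≥ L) = 0.95: L = 8.2 − z_{0.05}·3.71.
z = 1.645; L = 8.2 − 1.645 × 3.71 = 2.098.

2.098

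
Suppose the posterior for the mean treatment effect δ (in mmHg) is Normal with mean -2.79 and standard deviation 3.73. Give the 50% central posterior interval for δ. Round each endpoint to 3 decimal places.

[-5.306, -0.274]

The posterior is symmetric, so the 50% equal-tailed interval is δ = -2.79 ± z·3.73 with z = 0.674.
Half-width: 0.674 × 3.73 = 2.516.
-2.79 − 2.516 = -5.306; -2.79 + 2.516 = -0.274.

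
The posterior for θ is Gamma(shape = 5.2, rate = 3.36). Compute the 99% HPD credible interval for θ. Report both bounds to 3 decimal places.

The posterior is unimodal and skewed, so the HPD interval has equal density at both endpoints and is the shortest 99% interval.
Solving f(0.247) = f(3.596) with F(3.596) − F(0.247) = 0.99 gives [0.247, 3.596].
For comparison, the equal-tailed interval is [0.347, 3.842]; the HPD is narrower and shifted toward the mode.

[0.247, 3.596]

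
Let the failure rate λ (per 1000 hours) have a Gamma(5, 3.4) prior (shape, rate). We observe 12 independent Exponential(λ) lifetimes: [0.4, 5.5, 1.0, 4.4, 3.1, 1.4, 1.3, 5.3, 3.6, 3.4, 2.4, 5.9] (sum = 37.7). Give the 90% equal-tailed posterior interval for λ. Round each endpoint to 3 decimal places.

Posterior: Gamma(5+12, 3.4+37.7) = Gamma(17, 41.1) (shape, rate).
Equal-tailed 90% interval: Gamma(17, 41.1) quantiles at 0.05 and 0.95.
Posterior mean ≈ 0.414, SD ≈ 0.100; a Normal approximation gives roughly [0.249, 0.579].
Exact: lower = 0.264; upper = 0.591.

[0.264, 0.591]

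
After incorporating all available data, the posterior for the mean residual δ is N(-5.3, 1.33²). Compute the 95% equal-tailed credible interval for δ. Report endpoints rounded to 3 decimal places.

The posterior is symmetric, so the 95% equal-tailed interval is δ = -5.3 ± z·1.33 with z = 1.960.
Half-width: 1.960 × 1.33 = 2.607.
-5.3 − 2.607 = -7.907; -5.3 + 2.607 = -2.693.

[-7.907, -2.693]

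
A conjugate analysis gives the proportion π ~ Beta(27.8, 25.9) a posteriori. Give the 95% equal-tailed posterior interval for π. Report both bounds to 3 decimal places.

[0.385, 0.649]

Posterior: Beta(27.8, 25.9).
Equal-tailed 95% interval: the 0.025 and 0.975 quantiles of Beta(27.8, 25.9).
Posterior mean ≈ 0.518, SD ≈ 0.068; a Normal approximation gives roughly [0.385, 0.650].
Exact: F⁻¹(0.025) = 0.385; F⁻¹(0.975) = 0.649.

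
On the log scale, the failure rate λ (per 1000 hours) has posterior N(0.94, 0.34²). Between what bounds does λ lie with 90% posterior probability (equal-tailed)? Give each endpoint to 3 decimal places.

[1.463, 4.478]

On the log scale the 90% interval is 0.94 ± 1.645 × 0.34 = [0.3807, 1.4993].
Exponentiate: [e^0.3807, e^1.4993] = [1.463, 4.478].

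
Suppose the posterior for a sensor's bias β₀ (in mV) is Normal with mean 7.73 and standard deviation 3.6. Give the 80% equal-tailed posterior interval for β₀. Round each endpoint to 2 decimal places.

[3.12, 12.34]

The posterior is symmetric, so the 80% equal-tailed interval is β₀ = 7.73 ± z·3.6 with z = 1.282.
Half-width: 1.282 × 3.6 = 4.61.
7.73 − 4.61 = 3.12; 7.73 + 4.61 = 12.34.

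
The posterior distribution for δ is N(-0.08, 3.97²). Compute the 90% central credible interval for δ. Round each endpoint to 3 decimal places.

The posterior is symmetric, so the 90% equal-tailed interval is δ = -0.08 ± z·3.97 with z = 1.645.
Half-width: 1.645 × 3.97 = 6.530.
-0.08 − 6.530 = -6.610; -0.08 + 6.530 = 6.450.

[-6.610, 6.450]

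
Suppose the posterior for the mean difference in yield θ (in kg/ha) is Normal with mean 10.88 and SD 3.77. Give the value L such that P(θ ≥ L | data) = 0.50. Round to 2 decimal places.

10.88

Need L with P(θ ≥ L) = 0.50: L = 10.88 − z_{0.5}·3.77.
z = 0.000; L = 10.88 − 0.000 × 3.77 = 10.88.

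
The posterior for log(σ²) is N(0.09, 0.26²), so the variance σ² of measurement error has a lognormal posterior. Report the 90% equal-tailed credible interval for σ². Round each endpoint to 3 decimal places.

On the log scale the 90% interval is 0.09 ± 1.645 × 0.26 = [-0.3377, 0.5177].
Exponentiate: [e^-0.3377, e^0.5177] = [0.713, 1.678].

[0.713, 1.678]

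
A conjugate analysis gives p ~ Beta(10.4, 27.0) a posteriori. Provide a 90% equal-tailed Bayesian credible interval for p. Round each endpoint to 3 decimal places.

[0.166, 0.404]

Posterior: Beta(10.4, 27.0).
Equal-tailed 90% interval: the 0.05 and 0.95 quantiles of Beta(10.4, 27.0).
Posterior mean ≈ 0.278, SD ≈ 0.072; a Normal approximation gives roughly [0.159, 0.397].
Exact: F⁻¹(0.05) = 0.166; F⁻¹(0.95) = 0.404.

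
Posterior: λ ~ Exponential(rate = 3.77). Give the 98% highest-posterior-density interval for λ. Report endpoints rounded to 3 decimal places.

[0.000, 1.038]

The exponential density is strictly decreasing on [0, ∞), so the HPD interval is anchored at 0: [0, q] with P(λ ≤ q) = 0.98.
q = −ln(1 − 0.98) / 3.77 = 3.9120 / 3.77 = 1.038.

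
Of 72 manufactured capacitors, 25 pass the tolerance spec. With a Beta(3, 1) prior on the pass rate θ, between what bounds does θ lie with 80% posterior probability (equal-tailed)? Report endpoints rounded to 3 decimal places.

Posterior: Beta(3+25, 1+47) = Beta(28, 48).
Equal-tailed 80% interval: the 0.1 and 0.9 quantiles of Beta(28, 48).
Posterior mean ≈ 0.368, SD ≈ 0.055; a Normal approximation gives roughly [0.298, 0.439].
Exact: F⁻¹(0.1) = 0.298; F⁻¹(0.9) = 0.440.

[0.298, 0.440]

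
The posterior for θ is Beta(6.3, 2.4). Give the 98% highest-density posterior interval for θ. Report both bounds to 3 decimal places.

The posterior is unimodal and skewed, so the HPD interval has equal density at both endpoints and is the shortest 98% interval.
Solving f(0.382) = f(0.983) with F(0.983) − F(0.382) = 0.98 gives [0.382, 0.983].
For comparison, the equal-tailed interval is [0.344, 0.965]; the HPD is narrower and shifted toward the mode.

[0.382, 0.983]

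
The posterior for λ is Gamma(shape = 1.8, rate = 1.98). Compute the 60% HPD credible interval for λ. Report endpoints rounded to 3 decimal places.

The posterior is unimodal and skewed, so the HPD interval has equal density at both endpoints and is the shortest 60% interval.
Solving f(0.116) = f(0.978) with F(0.978) − F(0.116) = 0.60 gives [0.116, 0.978].
For comparison, the equal-tailed interval is [0.349, 1.378]; the HPD is narrower and shifted toward the mode.

[0.116, 0.978]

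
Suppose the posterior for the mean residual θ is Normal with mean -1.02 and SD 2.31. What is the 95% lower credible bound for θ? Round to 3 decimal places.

-4.820

Need L with P(θ ≥ L) = 0.95: L = -1.02 − z_{0.05}·2.31.
z = 1.645; L = -1.02 − 1.645 × 2.31 = -4.820.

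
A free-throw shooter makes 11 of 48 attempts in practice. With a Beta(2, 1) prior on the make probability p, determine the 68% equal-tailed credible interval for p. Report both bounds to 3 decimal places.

[0.194, 0.315]

Posterior: Beta(2+11, 1+37) = Beta(13, 38).
Equal-tailed 68% interval: the 0.16 and 0.84 quantiles of Beta(13, 38).
Posterior mean ≈ 0.255, SD ≈ 0.060; a Normal approximation gives roughly [0.195, 0.315].
Exact: F⁻¹(0.16) = 0.194; F⁻¹(0.84) = 0.315.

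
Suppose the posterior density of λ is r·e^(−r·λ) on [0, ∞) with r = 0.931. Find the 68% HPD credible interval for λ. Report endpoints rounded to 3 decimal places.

[0.000, 1.224]

The exponential density is strictly decreasing on [0, ∞), so the HPD interval is anchored at 0: [0, q] with P(λ ≤ q) = 0.68.
q = −ln(1 − 0.68) / 0.931 = 1.1394 / 0.931 = 1.224.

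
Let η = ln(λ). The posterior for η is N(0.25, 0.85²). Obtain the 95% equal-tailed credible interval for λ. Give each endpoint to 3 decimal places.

[0.243, 6.794]

On the log scale the 95% interval is 0.25 ± 1.960 × 0.85 = [-1.4160, 1.9160].
Exponentiate: [e^-1.4160, e^1.9160] = [0.243, 6.794].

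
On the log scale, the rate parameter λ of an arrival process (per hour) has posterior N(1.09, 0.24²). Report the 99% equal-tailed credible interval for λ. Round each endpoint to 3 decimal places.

On the log scale the 99% interval is 1.09 ± 2.576 × 0.24 = [0.4718, 1.7082].
Exponentiate: [e^0.4718, e^1.7082] = [1.603, 5.519].

[1.603, 5.519]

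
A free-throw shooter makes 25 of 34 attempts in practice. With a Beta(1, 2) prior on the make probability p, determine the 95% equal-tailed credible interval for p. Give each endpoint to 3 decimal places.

Posterior: Beta(1+25, 2+9) = Beta(26, 11).
Equal-tailed 95% interval: the 0.025 and 0.975 quantiles of Beta(26, 11).
Posterior mean ≈ 0.703, SD ≈ 0.074; a Normal approximation gives roughly [0.557, 0.848].
Exact: F⁻¹(0.025) = 0.548; F⁻¹(0.975) = 0.837.

[0.548, 0.837]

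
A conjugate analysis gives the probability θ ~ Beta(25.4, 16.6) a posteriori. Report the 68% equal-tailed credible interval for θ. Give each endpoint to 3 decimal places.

[0.530, 0.680]

Posterior: Beta(25.4, 16.6).
Equal-tailed 68% interval: the 0.16 and 0.84 quantiles of Beta(25.4, 16.6).
Posterior mean ≈ 0.605, SD ≈ 0.075; a Normal approximation gives roughly [0.531, 0.679].
Exact: F⁻¹(0.16) = 0.530; F⁻¹(0.84) = 0.680.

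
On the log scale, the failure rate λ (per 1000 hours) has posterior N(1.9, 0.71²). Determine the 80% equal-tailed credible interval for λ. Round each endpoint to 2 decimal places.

[2.69, 16.61]

On the log scale the 80% interval is 1.9 ± 1.282 × 0.71 = [0.9901, 2.8099].
Exponentiate: [e^0.9901, e^2.8099] = [2.69, 16.61].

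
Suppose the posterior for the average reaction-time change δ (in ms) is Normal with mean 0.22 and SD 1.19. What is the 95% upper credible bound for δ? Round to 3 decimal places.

2.177

Need U with P(δ ≤ U) = 0.95: U = 0.22 + z_{0.05}·1.19.
z = 1.645; U = 0.22 + 1.645 × 1.19 = 2.177.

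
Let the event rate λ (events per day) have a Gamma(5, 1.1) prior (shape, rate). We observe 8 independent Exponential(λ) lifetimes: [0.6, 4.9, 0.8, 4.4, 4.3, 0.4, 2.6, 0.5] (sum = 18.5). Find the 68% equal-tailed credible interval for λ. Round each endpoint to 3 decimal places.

[0.483, 0.844]

Posterior: Gamma(5+8, 1.1+18.5) = Gamma(13, 19.6) (shape, rate).
Equal-tailed 68% interval: Gamma(13, 19.6) quantiles at 0.16 and 0.84.
Posterior mean ≈ 0.663, SD ≈ 0.184; a Normal approximation gives roughly [0.480, 0.846].
Exact: lower = 0.483; upper = 0.844.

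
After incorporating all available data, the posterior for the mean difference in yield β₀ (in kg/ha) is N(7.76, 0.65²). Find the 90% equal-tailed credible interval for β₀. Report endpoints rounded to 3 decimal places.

[6.691, 8.829]

The posterior is symmetric, so the 90% equal-tailed interval is β₀ = 7.76 ± z·0.65 with z = 1.645.
Half-width: 1.645 × 0.65 = 1.069.
7.76 − 1.069 = 6.691; 7.76 + 1.069 = 8.829.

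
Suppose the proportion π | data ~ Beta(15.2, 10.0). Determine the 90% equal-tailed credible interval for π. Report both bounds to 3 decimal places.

Posterior: Beta(15.2, 10.0).
Equal-tailed 90% interval: the 0.05 and 0.95 quantiles of Beta(15.2, 10.0).
Posterior mean ≈ 0.603, SD ≈ 0.096; a Normal approximation gives roughly [0.446, 0.760].
Exact: F⁻¹(0.05) = 0.441; F⁻¹(0.95) = 0.756.

[0.441, 0.756]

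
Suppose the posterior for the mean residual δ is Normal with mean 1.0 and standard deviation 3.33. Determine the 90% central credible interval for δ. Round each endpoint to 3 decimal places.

The posterior is symmetric, so the 90% equal-tailed interval is δ = 1.0 ± z·3.33 with z = 1.645.
Half-width: 1.645 × 3.33 = 5.477.
1.0 − 5.477 = -4.477; 1.0 + 5.477 = 6.477.

[-4.477, 6.477]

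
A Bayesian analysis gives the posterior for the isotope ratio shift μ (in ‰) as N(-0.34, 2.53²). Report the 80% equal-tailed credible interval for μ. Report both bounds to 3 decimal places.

[-3.582, 2.902]

The posterior is symmetric, so the 80% equal-tailed interval is μ = -0.34 ± z·2.53 with z = 1.282.
Half-width: 1.282 × 2.53 = 3.242.
-0.34 − 3.242 = -3.582; -0.34 + 3.242 = 2.902.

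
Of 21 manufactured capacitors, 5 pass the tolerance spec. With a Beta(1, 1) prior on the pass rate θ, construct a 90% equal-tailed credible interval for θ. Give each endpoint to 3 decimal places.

[0.126, 0.420]

Posterior: Beta(1+5, 1+16) = Beta(6, 17).
Equal-tailed 90% interval: the 0.05 and 0.95 quantiles of Beta(6, 17).
Posterior mean ≈ 0.261, SD ≈ 0.090; a Normal approximation gives roughly [0.113, 0.408].
Exact: F⁻¹(0.05) = 0.126; F⁻¹(0.95) = 0.420.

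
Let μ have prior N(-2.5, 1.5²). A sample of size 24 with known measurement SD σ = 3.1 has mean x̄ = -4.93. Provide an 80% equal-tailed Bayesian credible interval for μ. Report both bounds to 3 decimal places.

[-5.310, -3.816]

Posterior precision = 1/1.5² + 24/3.1² = 0.4444 + 2.4974 = 2.9418, so posterior SD = 0.5830.
Posterior mean = (-2.5/1.5² + 24·-4.93/3.1²) / 2.9418 = -4.5629.
Interval: -4.5629 ± 1.282 × 0.5830 → [-5.310, -3.816].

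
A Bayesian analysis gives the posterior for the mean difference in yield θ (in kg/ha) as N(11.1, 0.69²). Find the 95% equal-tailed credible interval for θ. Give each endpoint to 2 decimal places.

The posterior is symmetric, so the 95% equal-tailed interval is θ = 11.1 ± z·0.69 with z = 1.960.
Half-width: 1.960 × 0.69 = 1.35.
11.1 − 1.35 = 9.75; 11.1 + 1.35 = 12.45.

[9.75, 12.45]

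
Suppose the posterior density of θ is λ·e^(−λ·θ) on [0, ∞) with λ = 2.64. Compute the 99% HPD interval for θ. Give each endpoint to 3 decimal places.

[0.000, 1.744]

The exponential density is strictly decreasing on [0, ∞), so the HPD interval is anchored at 0: [0, q] with P(θ ≤ q) = 0.99.
q = −ln(1 − 0.99) / 2.64 = 4.6052 / 2.64 = 1.744.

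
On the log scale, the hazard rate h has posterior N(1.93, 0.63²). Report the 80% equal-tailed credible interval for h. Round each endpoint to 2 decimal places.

On the log scale the 80% interval is 1.93 ± 1.282 × 0.63 = [1.1226, 2.7374].
Exponentiate: [e^1.1226, e^2.7374] = [3.07, 15.45].

[3.07, 15.45]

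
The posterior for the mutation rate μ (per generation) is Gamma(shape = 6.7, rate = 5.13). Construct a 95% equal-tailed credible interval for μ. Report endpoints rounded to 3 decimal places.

Posterior: Gamma(shape 6.7, rate 5.13).
Equal-tailed 95% interval: Gamma(6.7, 5.13) quantiles at 0.025 and 0.975.
Posterior mean ≈ 1.306, SD ≈ 0.505; a Normal approximation gives roughly [0.317, 2.295].
Exact: lower = 0.512; upper = 2.465.

[0.512, 2.465]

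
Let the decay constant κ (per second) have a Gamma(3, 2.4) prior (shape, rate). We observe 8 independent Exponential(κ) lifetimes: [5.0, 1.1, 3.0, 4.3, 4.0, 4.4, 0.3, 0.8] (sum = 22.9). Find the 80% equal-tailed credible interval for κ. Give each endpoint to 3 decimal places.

[0.277, 0.609]

Posterior: Gamma(3+8, 2.4+22.9) = Gamma(11, 25.3) (shape, rate).
Equal-tailed 80% interval: Gamma(11, 25.3) quantiles at 0.1 and 0.9.
Posterior mean ≈ 0.435, SD ≈ 0.131; a Normal approximation gives roughly [0.267, 0.603].
Exact: lower = 0.277; upper = 0.609.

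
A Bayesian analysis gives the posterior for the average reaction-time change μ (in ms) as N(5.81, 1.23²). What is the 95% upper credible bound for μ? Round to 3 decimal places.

7.833

Need U with P(μ ≤ U) = 0.95: U = 5.81 + z_{0.05}·1.23.
z = 1.645; U = 5.81 + 1.645 × 1.23 = 7.833.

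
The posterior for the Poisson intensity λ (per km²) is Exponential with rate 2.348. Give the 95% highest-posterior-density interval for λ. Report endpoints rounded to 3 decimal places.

The exponential density is strictly decreasing on [0, ∞), so the HPD interval is anchored at 0: [0, q] with P(λ ≤ q) = 0.95.
q = −ln(1 − 0.95) / 2.348 = 2.9957 / 2.348 = 1.276.

[0.000, 1.276]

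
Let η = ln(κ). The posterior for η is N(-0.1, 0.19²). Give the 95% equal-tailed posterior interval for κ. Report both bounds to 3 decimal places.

[0.624, 1.313]

On the log scale the 95% interval is -0.1 ± 1.960 × 0.19 = [-0.4724, 0.2724].
Exponentiate: [e^-0.4724, e^0.2724] = [0.624, 1.313].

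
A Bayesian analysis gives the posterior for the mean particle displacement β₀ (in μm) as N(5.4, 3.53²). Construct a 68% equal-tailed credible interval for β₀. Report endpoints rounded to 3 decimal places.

[1.890, 8.910]

The posterior is symmetric, so the 68% equal-tailed interval is β₀ = 5.4 ± z·3.53 with z = 0.994.
Half-width: 0.994 × 3.53 = 3.510.
5.4 − 3.510 = 1.890; 5.4 + 3.510 = 8.910.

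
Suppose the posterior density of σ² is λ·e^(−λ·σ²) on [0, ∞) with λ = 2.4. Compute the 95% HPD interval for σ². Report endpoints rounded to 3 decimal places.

The exponential density is strictly decreasing on [0, ∞), so the HPD interval is anchored at 0: [0, q] with P(σ² ≤ q) = 0.95.
q = −ln(1 − 0.95) / 2.4 = 2.9957 / 2.4 = 1.248.

[0.000, 1.248]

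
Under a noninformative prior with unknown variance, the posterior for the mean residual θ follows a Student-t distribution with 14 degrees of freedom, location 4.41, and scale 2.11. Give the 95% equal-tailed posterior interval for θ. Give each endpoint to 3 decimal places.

[-0.115, 8.935]

The t_14 distribution is symmetric; the 95% interval is 4.41 ± t·2.11 with t_{0.975,14} = 2.145.
Half-width: 2.145 × 2.11 = 4.525.
4.41 − 4.525 = -0.115; 4.41 + 4.525 = 8.935.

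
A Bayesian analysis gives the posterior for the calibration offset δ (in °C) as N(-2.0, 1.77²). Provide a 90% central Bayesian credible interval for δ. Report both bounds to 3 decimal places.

The posterior is symmetric, so the 90% equal-tailed interval is δ = -2.0 ± z·1.77 with z = 1.645.
Half-width: 1.645 × 1.77 = 2.911.
-2.0 − 2.911 = -4.911; -2.0 + 2.911 = 0.911.

[-4.911, 0.911]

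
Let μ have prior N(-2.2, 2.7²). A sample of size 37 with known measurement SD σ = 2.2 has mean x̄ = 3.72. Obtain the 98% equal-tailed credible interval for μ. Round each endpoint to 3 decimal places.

Posterior precision = 1/2.7² + 37/2.2² = 0.1372 + 7.6446 = 7.7818, so posterior SD = 0.3585.
Posterior mean = (-2.2/2.7² + 37·3.72/2.2²) / 7.7818 = 3.6156.
Interval: 3.6156 ± 2.326 × 0.3585 → [2.782, 4.450].

[2.782, 4.450]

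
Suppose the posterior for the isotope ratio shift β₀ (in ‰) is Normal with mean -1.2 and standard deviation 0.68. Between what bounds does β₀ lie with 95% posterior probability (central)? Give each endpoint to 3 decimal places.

[-2.533, 0.133]

The posterior is symmetric, so the 95% equal-tailed interval is β₀ = -1.2 ± z·0.68 with z = 1.960.
Half-width: 1.960 × 0.68 = 1.333.
-1.2 − 1.333 = -2.533; -1.2 + 1.333 = 0.133.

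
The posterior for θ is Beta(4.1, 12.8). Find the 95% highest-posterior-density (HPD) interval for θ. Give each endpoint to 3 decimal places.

The posterior is unimodal and skewed, so the HPD interval has equal density at both endpoints and is the shortest 95% interval.
Solving f(0.061) = f(0.441) with F(0.441) − F(0.061) = 0.95 gives [0.061, 0.441].
For comparison, the equal-tailed interval is [0.077, 0.466]; the HPD is narrower and shifted toward the mode.

[0.061, 0.441]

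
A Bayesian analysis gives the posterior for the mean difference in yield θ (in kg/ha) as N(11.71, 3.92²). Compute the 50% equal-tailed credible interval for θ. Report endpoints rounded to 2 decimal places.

[9.07, 14.35]

The posterior is symmetric, so the 50% equal-tailed interval is θ = 11.71 ± z·3.92 with z = 0.674.
Half-width: 0.674 × 3.92 = 2.64.
11.71 − 2.64 = 9.07; 11.71 + 2.64 = 14.35.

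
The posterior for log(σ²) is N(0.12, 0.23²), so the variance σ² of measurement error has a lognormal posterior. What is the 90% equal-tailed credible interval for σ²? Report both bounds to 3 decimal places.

[0.772, 1.646]

On the log scale the 90% interval is 0.12 ± 1.645 × 0.23 = [-0.2583, 0.4983].
Exponentiate: [e^-0.2583, e^0.4983] = [0.772, 1.646].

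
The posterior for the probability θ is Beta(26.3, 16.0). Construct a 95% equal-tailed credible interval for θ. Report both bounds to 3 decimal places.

[0.473, 0.760]

Posterior: Beta(26.3, 16.0).
Equal-tailed 95% interval: the 0.025 and 0.975 quantiles of Beta(26.3, 16.0).
Posterior mean ≈ 0.622, SD ≈ 0.074; a Normal approximation gives roughly [0.477, 0.766].
Exact: F⁻¹(0.025) = 0.473; F⁻¹(0.975) = 0.760.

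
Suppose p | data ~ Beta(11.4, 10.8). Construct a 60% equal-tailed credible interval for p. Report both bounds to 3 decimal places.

[0.424, 0.603]

Posterior: Beta(11.4, 10.8).
Equal-tailed 60% interval: the 0.2 and 0.8 quantiles of Beta(11.4, 10.8).
Posterior mean ≈ 0.514, SD ≈ 0.104; a Normal approximation gives roughly [0.426, 0.601].
Exact: F⁻¹(0.2) = 0.424; F⁻¹(0.8) = 0.603.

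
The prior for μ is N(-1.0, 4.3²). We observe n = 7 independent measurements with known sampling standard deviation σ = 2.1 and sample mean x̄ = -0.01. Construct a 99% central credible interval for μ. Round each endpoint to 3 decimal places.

[-2.053, 1.968]

Posterior precision = 1/4.3² + 7/2.1² = 0.0541 + 1.5873 = 1.6414, so posterior SD = 0.7805.
Posterior mean = (-1.0/4.3² + 7·-0.01/2.1²) / 1.6414 = -0.0426.
Interval: -0.0426 ± 2.576 × 0.7805 → [-2.053, 1.968].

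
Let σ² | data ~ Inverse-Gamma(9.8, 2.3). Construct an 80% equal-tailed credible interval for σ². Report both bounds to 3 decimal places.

Inverse-Gamma(9.8, 2.3) quantiles: F⁻¹(0.1) and F⁻¹(0.9).
Equivalently, 1/σ² ~ Gamma(9.8, rate = 2.3); invert its 0.9 and 0.1 quantiles.
Posterior mean ≈ 0.261, SD ≈ 0.094; a Normal approximation gives roughly [0.141, 0.381].
Exact: lower = 0.165; upper = 0.379.

[0.165, 0.379]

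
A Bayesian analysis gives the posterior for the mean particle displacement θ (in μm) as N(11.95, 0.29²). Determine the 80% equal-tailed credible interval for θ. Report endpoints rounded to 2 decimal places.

The posterior is symmetric, so the 80% equal-tailed interval is θ = 11.95 ± z·0.29 with z = 1.282.
Half-width: 1.282 × 0.29 = 0.37.
11.95 − 0.37 = 11.58; 11.95 + 0.37 = 12.32.

[11.58, 12.32]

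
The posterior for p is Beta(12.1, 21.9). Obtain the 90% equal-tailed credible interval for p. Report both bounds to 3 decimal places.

Posterior: Beta(12.1, 21.9).
Equal-tailed 90% interval: the 0.05 and 0.95 quantiles of Beta(12.1, 21.9).
Posterior mean ≈ 0.356, SD ≈ 0.081; a Normal approximation gives roughly [0.223, 0.489].
Exact: F⁻¹(0.05) = 0.228; F⁻¹(0.95) = 0.494.

[0.228, 0.494]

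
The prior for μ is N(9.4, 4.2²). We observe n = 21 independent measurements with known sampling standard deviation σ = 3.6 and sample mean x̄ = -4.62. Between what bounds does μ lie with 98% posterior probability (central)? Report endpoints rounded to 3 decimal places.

[-5.942, -2.350]

Posterior precision = 1/4.2² + 21/3.6² = 0.0567 + 1.6204 = 1.6771, so posterior SD = 0.7722.
Posterior mean = (9.4/4.2² + 21·-4.62/3.6²) / 1.6771 = -4.1461.
Interval: -4.1461 ± 2.326 × 0.7722 → [-5.942, -2.350].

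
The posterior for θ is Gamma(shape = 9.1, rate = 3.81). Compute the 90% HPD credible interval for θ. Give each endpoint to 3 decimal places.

The posterior is unimodal and skewed, so the HPD interval has equal density at both endpoints and is the shortest 90% interval.
Solving f(1.114) = f(3.620) with F(3.620) − F(1.114) = 0.90 gives [1.114, 3.620].
For comparison, the equal-tailed interval is [1.251, 3.822]; the HPD is narrower and shifted toward the mode.

[1.114, 3.620]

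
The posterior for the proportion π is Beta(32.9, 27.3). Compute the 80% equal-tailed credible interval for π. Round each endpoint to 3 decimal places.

Posterior: Beta(32.9, 27.3).
Equal-tailed 80% interval: the 0.1 and 0.9 quantiles of Beta(32.9, 27.3).
Posterior mean ≈ 0.547, SD ≈ 0.064; a Normal approximation gives roughly [0.465, 0.628].
Exact: F⁻¹(0.1) = 0.464; F⁻¹(0.9) = 0.628.

[0.464, 0.628]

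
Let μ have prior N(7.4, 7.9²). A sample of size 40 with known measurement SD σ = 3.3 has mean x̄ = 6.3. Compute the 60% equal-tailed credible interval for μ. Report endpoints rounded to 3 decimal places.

[5.867, 6.743]

Posterior precision = 1/7.9² + 40/3.3² = 0.0160 + 3.6731 = 3.6891, so posterior SD = 0.5206.
Posterior mean = (7.4/7.9² + 40·6.3/3.3²) / 3.6891 = 6.3048.
Interval: 6.3048 ± 0.842 × 0.5206 → [5.867, 6.743].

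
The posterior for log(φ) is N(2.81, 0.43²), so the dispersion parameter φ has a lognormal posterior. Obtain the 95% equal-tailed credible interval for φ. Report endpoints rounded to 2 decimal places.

On the log scale the 95% interval is 2.81 ± 1.960 × 0.43 = [1.9672, 3.6528].
Exponentiate: [e^1.9672, e^3.6528] = [7.15, 38.58].

[7.15, 38.58]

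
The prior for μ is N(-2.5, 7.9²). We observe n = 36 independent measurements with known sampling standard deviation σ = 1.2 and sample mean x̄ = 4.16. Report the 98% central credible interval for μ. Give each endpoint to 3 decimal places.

Posterior precision = 1/7.9² + 36/1.2² = 0.0160 + 25.0000 = 25.0160, so posterior SD = 0.1999.
Posterior mean = (-2.5/7.9² + 36·4.16/1.2²) / 25.0160 = 4.1557.
Interval: 4.1557 ± 2.326 × 0.1999 → [3.691, 4.621].

[3.691, 4.621]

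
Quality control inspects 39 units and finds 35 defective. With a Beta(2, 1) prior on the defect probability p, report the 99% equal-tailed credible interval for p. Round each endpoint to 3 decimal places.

[0.724, 0.973]

Posterior: Beta(2+35, 1+4) = Beta(37, 5).
Equal-tailed 99% interval: the 0.005 and 0.995 quantiles of Beta(37, 5).
Posterior mean ≈ 0.881, SD ≈ 0.049; a Normal approximation gives roughly [0.754, 1.008].
Exact: F⁻¹(0.005) = 0.724; F⁻¹(0.995) = 0.973.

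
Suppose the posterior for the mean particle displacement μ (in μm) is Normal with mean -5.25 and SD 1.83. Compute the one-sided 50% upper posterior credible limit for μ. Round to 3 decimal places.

-5.250

Need U with P(μ ≤ U) = 0.50: U = -5.25 + z_{0.5}·1.83.
z = 0.000; U = -5.25 + 0.000 × 1.83 = -5.250.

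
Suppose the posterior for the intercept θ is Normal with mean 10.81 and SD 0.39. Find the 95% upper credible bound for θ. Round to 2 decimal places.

Need U with P(θ ≤ U) = 0.95: U = 10.81 + z_{0.05}·0.39.
z = 1.645; U = 10.81 + 1.645 × 0.39 = 11.45.

11.45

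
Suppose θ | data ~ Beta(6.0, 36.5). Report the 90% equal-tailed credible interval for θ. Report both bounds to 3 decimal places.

[0.065, 0.237]

Posterior: Beta(6.0, 36.5).
Equal-tailed 90% interval: the 0.05 and 0.95 quantiles of Beta(6.0, 36.5).
Posterior mean ≈ 0.141, SD ≈ 0.053; a Normal approximation gives roughly [0.054, 0.228].
Exact: F⁻¹(0.05) = 0.065; F⁻¹(0.95) = 0.237.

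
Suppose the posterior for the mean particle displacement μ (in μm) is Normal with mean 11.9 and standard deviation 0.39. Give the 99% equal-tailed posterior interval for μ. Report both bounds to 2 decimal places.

[10.90, 12.90]

The posterior is symmetric, so the 99% equal-tailed interval is μ = 11.9 ± z·0.39 with z = 2.576.
Half-width: 2.576 × 0.39 = 1.00.
11.9 − 1.00 = 10.90; 11.9 + 1.00 = 12.90.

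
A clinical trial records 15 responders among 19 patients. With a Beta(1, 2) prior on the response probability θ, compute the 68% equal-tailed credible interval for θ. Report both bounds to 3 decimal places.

[0.634, 0.821]

Posterior: Beta(1+15, 2+4) = Beta(16, 6).
Equal-tailed 68% interval: the 0.16 and 0.84 quantiles of Beta(16, 6).
Posterior mean ≈ 0.727, SD ≈ 0.093; a Normal approximation gives roughly [0.635, 0.820].
Exact: F⁻¹(0.16) = 0.634; F⁻¹(0.84) = 0.821.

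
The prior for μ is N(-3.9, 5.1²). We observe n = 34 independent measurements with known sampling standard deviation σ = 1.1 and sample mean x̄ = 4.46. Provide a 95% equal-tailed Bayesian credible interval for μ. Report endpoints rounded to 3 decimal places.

Posterior precision = 1/5.1² + 34/1.1² = 0.0384 + 28.0992 = 28.1376, so posterior SD = 0.1885.
Posterior mean = (-3.9/5.1² + 34·4.46/1.1²) / 28.1376 = 4.4486.
Interval: 4.4486 ± 1.960 × 0.1885 → [4.079, 4.818].

[4.079, 4.818]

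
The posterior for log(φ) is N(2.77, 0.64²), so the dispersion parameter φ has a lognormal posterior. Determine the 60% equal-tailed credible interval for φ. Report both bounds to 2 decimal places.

On the log scale the 60% interval is 2.77 ± 0.842 × 0.64 = [2.2314, 3.3086].
Exponentiate: [e^2.2314, e^3.3086] = [9.31, 27.35].

[9.31, 27.35]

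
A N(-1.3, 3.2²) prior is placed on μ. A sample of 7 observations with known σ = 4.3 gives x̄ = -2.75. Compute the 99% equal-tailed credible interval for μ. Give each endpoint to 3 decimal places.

Posterior precision = 1/3.2² + 7/4.3² = 0.0977 + 0.3786 = 0.4762, so posterior SD = 1.4491.
Posterior mean = (-1.3/3.2² + 7·-2.75/4.3²) / 0.4762 = -2.4527.
Interval: -2.4527 ± 2.576 × 1.4491 → [-6.185, 1.280].

[-6.185, 1.280]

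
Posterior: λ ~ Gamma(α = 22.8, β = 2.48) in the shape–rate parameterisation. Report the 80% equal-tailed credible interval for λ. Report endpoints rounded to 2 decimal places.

Posterior: Gamma(shape 22.8, rate 2.48).
Equal-tailed 80% interval: Gamma(22.8, 2.48) quantiles at 0.1 and 0.9.
Posterior mean ≈ 9.19, SD ≈ 1.93; a Normal approximation gives roughly [6.73, 11.66].
Exact: lower = 6.83; upper = 11.73.

[6.83, 11.73]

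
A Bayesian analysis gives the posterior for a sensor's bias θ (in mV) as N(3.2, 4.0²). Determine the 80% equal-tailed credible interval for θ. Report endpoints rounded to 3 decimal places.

[-1.926, 8.326]

The posterior is symmetric, so the 80% equal-tailed interval is θ = 3.2 ± z·4.0 with z = 1.282.
Half-width: 1.282 × 4.0 = 5.126.
3.2 − 5.126 = -1.926; 3.2 + 5.126 = 8.326.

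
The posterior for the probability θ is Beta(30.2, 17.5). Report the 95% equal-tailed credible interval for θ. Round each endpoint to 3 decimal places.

Posterior: Beta(30.2, 17.5).
Equal-tailed 95% interval: the 0.025 and 0.975 quantiles of Beta(30.2, 17.5).
Posterior mean ≈ 0.633, SD ≈ 0.069; a Normal approximation gives roughly [0.498, 0.768].
Exact: F⁻¹(0.025) = 0.493; F⁻¹(0.975) = 0.762.

[0.493, 0.762]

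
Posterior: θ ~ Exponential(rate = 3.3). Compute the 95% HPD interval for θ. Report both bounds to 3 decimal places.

The exponential density is strictly decreasing on [0, ∞), so the HPD interval is anchored at 0: [0, q] with P(θ ≤ q) = 0.95.
q = −ln(1 − 0.95) / 3.3 = 2.9957 / 3.3 = 0.908.

[0.000, 0.908]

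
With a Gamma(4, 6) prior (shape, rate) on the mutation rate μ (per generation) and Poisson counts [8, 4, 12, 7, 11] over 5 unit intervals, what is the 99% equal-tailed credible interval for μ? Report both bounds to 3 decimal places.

Posterior: Gamma(4+42, 6+5) = Gamma(46, 11) (shape, rate).
Equal-tailed 99% interval: Gamma(46, 11) quantiles at 0.005 and 0.995.
Posterior mean ≈ 4.182, SD ≈ 0.617; a Normal approximation gives roughly [2.594, 5.770].
Exact: lower = 2.764; upper = 5.940.

[2.764, 5.940]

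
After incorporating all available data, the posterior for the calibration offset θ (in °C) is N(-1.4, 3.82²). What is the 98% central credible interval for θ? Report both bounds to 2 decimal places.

[-10.29, 7.49]

The posterior is symmetric, so the 98% equal-tailed interval is θ = -1.4 ± z·3.82 with z = 2.326.
Half-width: 2.326 × 3.82 = 8.89.
-1.4 − 8.89 = -10.29; -1.4 + 8.89 = 7.49.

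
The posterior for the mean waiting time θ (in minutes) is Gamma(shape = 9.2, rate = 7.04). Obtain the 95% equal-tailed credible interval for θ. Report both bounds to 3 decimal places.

Posterior: Gamma(shape 9.2, rate 7.04).
Equal-tailed 95% interval: Gamma(9.2, 7.04) quantiles at 0.025 and 0.975.
Posterior mean ≈ 1.307, SD ≈ 0.431; a Normal approximation gives roughly [0.462, 2.151].
Exact: lower = 0.604; upper = 2.277.

[0.604, 2.277]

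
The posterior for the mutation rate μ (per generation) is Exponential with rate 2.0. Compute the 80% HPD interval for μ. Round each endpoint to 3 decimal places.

The exponential density is strictly decreasing on [0, ∞), so the HPD interval is anchored at 0: [0, q] with P(μ ≤ q) = 0.80.
q = −ln(1 − 0.80) / 2.0 = 1.6094 / 2.0 = 0.805.

[0.000, 0.805]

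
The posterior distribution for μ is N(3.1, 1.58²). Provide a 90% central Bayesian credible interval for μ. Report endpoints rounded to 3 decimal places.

[0.501, 5.699]

The posterior is symmetric, so the 90% equal-tailed interval is μ = 3.1 ± z·1.58 with z = 1.645.
Half-width: 1.645 × 1.58 = 2.599.
3.1 − 2.599 = 0.501; 3.1 + 2.599 = 5.699.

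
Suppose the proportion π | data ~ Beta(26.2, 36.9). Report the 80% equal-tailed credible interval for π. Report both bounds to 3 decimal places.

Posterior: Beta(26.2, 36.9).
Equal-tailed 80% interval: the 0.1 and 0.9 quantiles of Beta(26.2, 36.9).
Posterior mean ≈ 0.415, SD ≈ 0.062; a Normal approximation gives roughly [0.336, 0.494].
Exact: F⁻¹(0.1) = 0.337; F⁻¹(0.9) = 0.495.

[0.337, 0.495]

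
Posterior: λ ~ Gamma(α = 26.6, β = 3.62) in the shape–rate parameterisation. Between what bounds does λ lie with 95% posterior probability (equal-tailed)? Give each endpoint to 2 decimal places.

Posterior: Gamma(shape 26.6, rate 3.62).
Equal-tailed 95% interval: Gamma(26.6, 3.62) quantiles at 0.025 and 0.975.
Posterior mean ≈ 7.35, SD ≈ 1.42; a Normal approximation gives roughly [4.56, 10.14].
Exact: lower = 4.83; upper = 10.39.

[4.83, 10.39]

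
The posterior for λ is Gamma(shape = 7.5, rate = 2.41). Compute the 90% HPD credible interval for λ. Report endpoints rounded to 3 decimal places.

The posterior is unimodal and skewed, so the HPD interval has equal density at both endpoints and is the shortest 90% interval.
Solving f(1.296) = f(4.862) with F(4.862) − F(1.296) = 0.90 gives [1.296, 4.862].
For comparison, the equal-tailed interval is [1.506, 5.186]; the HPD is narrower and shifted toward the mode.

[1.296, 4.862]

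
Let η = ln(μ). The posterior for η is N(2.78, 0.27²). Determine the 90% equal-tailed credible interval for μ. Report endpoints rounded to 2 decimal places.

On the log scale the 90% interval is 2.78 ± 1.645 × 0.27 = [2.3359, 3.2241].
Exponentiate: [e^2.3359, e^3.2241] = [10.34, 25.13].

[10.34, 25.13]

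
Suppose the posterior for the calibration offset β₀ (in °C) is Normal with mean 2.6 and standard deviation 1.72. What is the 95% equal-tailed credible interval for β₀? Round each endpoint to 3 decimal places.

The posterior is symmetric, so the 95% equal-tailed interval is β₀ = 2.6 ± z·1.72 with z = 1.960.
Half-width: 1.960 × 1.72 = 3.371.
2.6 − 3.371 = -0.771; 2.6 + 3.371 = 5.971.

[-0.771, 5.971]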